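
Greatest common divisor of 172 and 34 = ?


172 = 5 * 34 + 2
34 = 17 * 2 + 0
GCD = 2


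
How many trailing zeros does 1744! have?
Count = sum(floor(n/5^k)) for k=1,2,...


floor(1744/5) = 348
floor(1744/25) = 69
floor(1744/125) = 13
floor(1744/625) = 2
Total = 432

432 trailing zeros


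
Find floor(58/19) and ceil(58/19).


58/19 = 3.0526
floor = 3
ceil = 4

floor = 3, ceil = 4


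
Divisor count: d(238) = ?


238 = 2^1 × 7^1 × 17^1
d(238) = (1+1) × (1+1) × (1+1) = 8

8 divisors


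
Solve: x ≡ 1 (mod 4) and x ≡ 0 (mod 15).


M = 4*15 = 60
M1 = M/4 = 15, M2 = M/15 = 4
M1^(-1) mod 4 = 3, M2^(-1) mod 15 = 4
x = 1*15*3 + 0*4*4 = 45
45 mod 60 = 45
Check: 45 mod 4 = 1 ✓, 45 mod 15 = 0 ✓

x ≡ 45 (mod 60)


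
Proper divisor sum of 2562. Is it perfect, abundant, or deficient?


Proper divisors: 1, 2, 3, 6, 7, 14, 21, 42, 61, 122, 183, 366, 427, 854, 1281
Sum = 1 + 2 + 3 + 6 + 7 + 14 + 21 + 42 + 61 + 122 + 183 + 366 + 427 + 854 + 1281 = 3390
3390 > 2562 → abundant

s(2562) = 3390 (abundant)


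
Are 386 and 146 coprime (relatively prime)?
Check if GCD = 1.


Euclidean algorithm:
386 = 2 * 146 + 94
146 = 1 * 94 + 52
94 = 1 * 52 + 42
52 = 1 * 42 + 10
42 = 4 * 10 + 2
10 = 5 * 2 + 0
GCD(386, 146) = 2

No, not coprime (GCD = 2)


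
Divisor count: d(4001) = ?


4001 = 4001^1
d(4001) = (1+1) = 2

2 divisors


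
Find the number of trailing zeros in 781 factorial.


floor(781/5) = 156
floor(781/25) = 31
floor(781/125) = 6
floor(781/625) = 1
Total = 194

194 trailing zeros


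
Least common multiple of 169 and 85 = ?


GCD(169, 85) = 1
LCM = 169*85/1 = 14365/1 = 14365

LCM = 14365


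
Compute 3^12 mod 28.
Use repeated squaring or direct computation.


3^1 mod 28 = 3
3^2 mod 28 = 9
3^3 mod 28 = 27
3^4 mod 28 = 25
3^5 mod 28 = 19
3^6 mod 28 = 1
3^7 mod 28 = 3
3^8 mod 28 = 9
3^9 mod 28 = 27
3^10 mod 28 = 25
3^11 mod 28 = 19
3^12 mod 28 = 1


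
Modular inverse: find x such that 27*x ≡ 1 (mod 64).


Use the extended Euclidean algorithm on (64, 27); each row r = 64*s + 27*t:
r=64, s=1, t=0
r=27, s=0, t=1
q=2: r=10, s=1, t=-2   [64*(1) + 27*(-2) = 10]
q=2: r=7, s=-2, t=5   [64*(-2) + 27*(5) = 7]
q=1: r=3, s=3, t=-7   [64*(3) + 27*(-7) = 3]
q=2: r=1, s=-8, t=19   [64*(-8) + 27*(19) = 1]
q=3: r=0, s=27, t=-64   [64*(27) + 27*(-64) = 0]
GCD = 1 with t = 19, so 27*(19) ≡ 1 (mod 64)
Inverse = 19 mod 64 = 19
Check: 27 * 19 = 513 ≡ 1 (mod 64)

27^(-1) ≡ 19 (mod 64)


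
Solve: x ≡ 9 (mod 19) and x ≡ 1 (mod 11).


M = 19*11 = 209
M1 = M/19 = 11, M2 = M/11 = 19
M1^(-1) mod 19 = 7, M2^(-1) mod 11 = 7
x = 9*11*7 + 1*19*7 = 826
826 mod 209 = 199
Check: 199 mod 19 = 9 ✓, 199 mod 11 = 1 ✓

x ≡ 199 (mod 209)


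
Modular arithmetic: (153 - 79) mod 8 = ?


153 - 79 = 74
74 mod 8 = 2


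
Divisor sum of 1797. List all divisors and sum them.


Divisors of 1797: 1, 3, 599, 1797
Sum = 1 + 3 + 599 + 1797 = 2400

σ(1797) = 2400


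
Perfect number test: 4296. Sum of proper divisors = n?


Proper divisors of 4296: 1, 2, 3, 4, 6, 8, 12, 24, 179, 358, 537, 716, 1074, 1432, 2148
Sum = 1 + 2 + 3 + 4 + 6 + 8 + 12 + 24 + 179 + 358 + 537 + 716 + 1074 + 1432 + 2148 = 6504

No, 4296 is not perfect (6504 ≠ 4296)


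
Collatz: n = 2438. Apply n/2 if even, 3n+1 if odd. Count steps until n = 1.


2438 → 1219 → 3658 → 1829 → 5488 → 2744 → 1372 → 686 → 343 → 1030 → 515 → 1546 → 773 → 2320 → 1160 → 580 → 290 → 145 → 436 → 218 → 109 → 328 → 164 → 82 → 41 → 124 → 62 → 31 → 94 → 47 → 142 → 71 → 214 → 107 → 322 → 161 → 484 → 242 → 121 → 364 → 182 → 91 → 274 → 137 → 412 → 206 → 103 → 310 → 155 → 466 → 233 → 700 → 350 → 175 → 526 → 263 → 790 → 395 → 1186 → 593 → 1780 → 890 → 445 → 1336 → 668 → 334 → 167 → 502 → 251 → 754 → 377 → 1132 → 566 → 283 → 850 → 425 → 1276 → 638 → 319 → 958 → 479 → 1438 → 719 → 2158 → 1079 → 3238 → 1619 → 4858 → 2429 → 7288 → 3644 → 1822 → 911 → 2734 → 1367 → 4102 → 2051 → 6154 → 3077 → 9232 → 4616 → 2308 → 1154 → 577 → 1732 → 866 → 433 → 1300 → 650 → 325 → 976 → 488 → 244 → 122 → 61 → 184 → 92 → 46 → 23 → 70 → 35 → 106 → 53 → 160 → 80 → 40 → 20 → 10 → 5 → 16 → 8 → 4 → 2 → 1
Total steps = 133

133 steps


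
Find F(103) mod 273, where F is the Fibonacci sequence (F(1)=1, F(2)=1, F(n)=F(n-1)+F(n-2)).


F(k) mod 273 for k=1..103:
1, 1, 2, 3, 5, 8, 13, 21, 34, 55, 89, 144, 233, 104, 64, 168, 232, 127, 86, 213, 26, 239, 265, 231, 223, 181, 131, 39, 170, 209, 106, 42, 148, 190, 65, 255, 47, 29, 76, 105, 181, 13, 194, 207, 128, 62, 190, 252, 169, 148, 44, 192, 236, 155, 118, 0, 118, 118, 236, 81, 44, 125, 169, 21, 190, 211, 128, 66, 194, 260, 181, 168, 76, 244, 47, 18, 65, 83, 148, 231, 106, 64, 170, 234, 131, 92, 223, 42, 265, 34, 26, 60, 86, 146, 232, 105, 64, 169, 233, 129, 89, 218, 34
F(103) mod 273 = 34


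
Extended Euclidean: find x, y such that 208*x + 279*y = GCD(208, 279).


Tabular extended Euclidean (each row: r = 208*s + 279*t):
r=208, s=1, t=0
r=279, s=0, t=1
q=0: r=208, s=1, t=0   [208*(1) + 279*(0) = 208]
q=1: r=71, s=-1, t=1   [208*(-1) + 279*(1) = 71]
q=2: r=66, s=3, t=-2   [208*(3) + 279*(-2) = 66]
q=1: r=5, s=-4, t=3   [208*(-4) + 279*(3) = 5]
q=13: r=1, s=55, t=-41   [208*(55) + 279*(-41) = 1]
q=5: r=0, s=-279, t=208   [208*(-279) + 279*(208) = 0]
GCD = 1; from the row with r=1: x=55, y=-41
Check: 208*(55) + 279*(-41) = 11440 - 11439 = 1

GCD = 1, x = 55, y = -41


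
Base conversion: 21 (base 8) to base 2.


21 (base 8) = 17 (decimal)
17 (decimal) = 10001 (base 2)


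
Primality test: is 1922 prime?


1922 / 2 = 961 (exact division)
1922 is NOT prime.

No, 1922 is not prime


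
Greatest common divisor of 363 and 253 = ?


363 = 1 * 253 + 110
253 = 2 * 110 + 33
110 = 3 * 33 + 11
33 = 3 * 11 + 0
GCD = 11


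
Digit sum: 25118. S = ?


2 + 5 + 1 + 1 + 8 = 17


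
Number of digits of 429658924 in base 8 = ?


429658924 in base 8 = 3147011454
Number of digits = 10

10 digits (base 8)


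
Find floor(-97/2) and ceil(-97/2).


-97/2 = -48.5000
floor = -49
ceil = -48

floor = -49, ceil = -48


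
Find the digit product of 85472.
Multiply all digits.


8 × 5 × 4 × 7 × 2 = 2240


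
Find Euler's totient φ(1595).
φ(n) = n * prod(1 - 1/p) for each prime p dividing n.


1595 = 5 × 11 × 29
Prime factors: 5, 11, 29
φ(1595) = 1595 × (1-1/5) × (1-1/11) × (1-1/29)
= 1595 × 4/5 × 10/11 × 28/29 = 1120

φ(1595) = 1120


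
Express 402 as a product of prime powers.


402 / 2 = 201
201 / 3 = 67
67 / 67 = 1
402 = 2 × 3 × 67


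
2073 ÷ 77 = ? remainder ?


2073 = 77 * 26 + 71
Check: 2002 + 71 = 2073

q = 26, r = 71


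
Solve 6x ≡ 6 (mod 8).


GCD(6, 8) = 2 divides 6
Divide: 3x ≡ 3 (mod 4)
x ≡ 1 (mod 4)


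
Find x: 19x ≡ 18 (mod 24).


GCD(19, 24) = 1, unique solution
a^(-1) mod 24 = 19
x = 19 * 18 mod 24 = 6

x ≡ 6 (mod 24)


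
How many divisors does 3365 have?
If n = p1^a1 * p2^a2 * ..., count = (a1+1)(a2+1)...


3365 = 5^1 × 673^1
d(3365) = (1+1) × (1+1) = 4

4 divisors


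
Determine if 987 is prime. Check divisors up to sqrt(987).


987 / 3 = 329 (exact division)
987 is NOT prime.

No, 987 is not prime


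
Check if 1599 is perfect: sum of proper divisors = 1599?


Proper divisors of 1599: 1, 3, 13, 39, 41, 123, 533
Sum = 1 + 3 + 13 + 39 + 41 + 123 + 533 = 753

No, 1599 is not perfect (753 ≠ 1599)


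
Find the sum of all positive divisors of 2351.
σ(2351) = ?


Divisors of 2351: 1, 2351
Sum = 1 + 2351 = 2352

σ(2351) = 2352


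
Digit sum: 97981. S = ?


9 + 7 + 9 + 8 + 1 = 34


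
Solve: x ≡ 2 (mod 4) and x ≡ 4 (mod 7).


M = 4*7 = 28
M1 = M/4 = 7, M2 = M/7 = 4
M1^(-1) mod 4 = 3, M2^(-1) mod 7 = 2
x = 2*7*3 + 4*4*2 = 74
74 mod 28 = 18
Check: 18 mod 4 = 2 ✓, 18 mod 7 = 4 ✓

x ≡ 18 (mod 28)


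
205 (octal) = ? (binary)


205 (base 8) = 133 (decimal)
133 (decimal) = 10000101 (base 2)


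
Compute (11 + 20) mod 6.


11 + 20 = 31
31 mod 6 = 1


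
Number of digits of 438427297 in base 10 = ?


438427297 has 9 digits in base 10
floor(log10(438427297)) + 1 = floor(8.6419) + 1 = 9

9 digits (base 10)


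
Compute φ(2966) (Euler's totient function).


2966 = 2 × 1483
Prime factors: 2, 1483
φ(2966) = 2966 × (1-1/2) × (1-1/1483)
= 2966 × 1/2 × 1482/1483 = 1482

φ(2966) = 1482


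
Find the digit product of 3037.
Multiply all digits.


3 × 0 × 3 × 7 = 0


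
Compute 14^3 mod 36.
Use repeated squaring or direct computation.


14^1 mod 36 = 14
14^2 mod 36 = 16
14^3 mod 36 = 8


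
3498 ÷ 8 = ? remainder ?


3498 = 8 * 437 + 2
Check: 3496 + 2 = 3498

q = 437, r = 2


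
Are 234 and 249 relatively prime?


Euclidean algorithm:
249 = 1 * 234 + 15
234 = 15 * 15 + 9
15 = 1 * 9 + 6
9 = 1 * 6 + 3
6 = 2 * 3 + 0
GCD(234, 249) = 3

No, not coprime (GCD = 3)


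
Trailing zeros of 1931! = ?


floor(1931/5) = 386
floor(1931/25) = 77
floor(1931/125) = 15
floor(1931/625) = 3
Total = 481

481 trailing zeros


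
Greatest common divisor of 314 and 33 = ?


314 = 9 * 33 + 17
33 = 1 * 17 + 16
17 = 1 * 16 + 1
16 = 16 * 1 + 0
GCD = 1


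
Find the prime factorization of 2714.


2714 / 2 = 1357
1357 / 23 = 59
59 / 59 = 1
2714 = 2 × 23 × 59


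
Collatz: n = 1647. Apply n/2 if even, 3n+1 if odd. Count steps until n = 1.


1647 → 4942 → 2471 → 7414 → 3707 → 11122 → 5561 → 16684 → 8342 → 4171 → 12514 → 6257 → 18772 → 9386 → 4693 → 14080 → 7040 → 3520 → 1760 → 880 → 440 → 220 → 110 → 55 → 166 → 83 → 250 → 125 → 376 → 188 → 94 → 47 → 142 → 71 → 214 → 107 → 322 → 161 → 484 → 242 → 121 → 364 → 182 → 91 → 274 → 137 → 412 → 206 → 103 → 310 → 155 → 466 → 233 → 700 → 350 → 175 → 526 → 263 → 790 → 395 → 1186 → 593 → 1780 → 890 → 445 → 1336 → 668 → 334 → 167 → 502 → 251 → 754 → 377 → 1132 → 566 → 283 → 850 → 425 → 1276 → 638 → 319 → 958 → 479 → 1438 → 719 → 2158 → 1079 → 3238 → 1619 → 4858 → 2429 → 7288 → 3644 → 1822 → 911 → 2734 → 1367 → 4102 → 2051 → 6154 → 3077 → 9232 → 4616 → 2308 → 1154 → 577 → 1732 → 866 → 433 → 1300 → 650 → 325 → 976 → 488 → 244 → 122 → 61 → 184 → 92 → 46 → 23 → 70 → 35 → 106 → 53 → 160 → 80 → 40 → 20 → 10 → 5 → 16 → 8 → 4 → 2 → 1
Total steps = 135

135 steps


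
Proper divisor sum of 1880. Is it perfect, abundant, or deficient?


Proper divisors: 1, 2, 4, 5, 8, 10, 20, 40, 47, 94, 188, 235, 376, 470, 940
Sum = 1 + 2 + 4 + 5 + 8 + 10 + 20 + 40 + 47 + 94 + 188 + 235 + 376 + 470 + 940 = 2440
2440 > 1880 → abundant

s(1880) = 2440 (abundant)


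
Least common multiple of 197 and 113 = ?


GCD(197, 113) = 1
LCM = 197*113/1 = 22261/1 = 22261

LCM = 22261


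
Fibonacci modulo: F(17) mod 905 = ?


F(k) mod 905 for k=1..17:
1, 1, 2, 3, 5, 8, 13, 21, 34, 55, 89, 144, 233, 377, 610, 82, 692
F(17) mod 905 = 692


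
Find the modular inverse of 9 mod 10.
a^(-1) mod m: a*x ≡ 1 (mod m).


Use the extended Euclidean algorithm on (10, 9); each row r = 10*s + 9*t:
r=10, s=1, t=0
r=9, s=0, t=1
q=1: r=1, s=1, t=-1   [10*(1) + 9*(-1) = 1]
q=9: r=0, s=-9, t=10   [10*(-9) + 9*(10) = 0]
GCD = 1 with t = -1, so 9*(-1) ≡ 1 (mod 10)
Inverse = -1 mod 10 = 9
Check: 9 * 9 = 81 ≡ 1 (mod 10)

9^(-1) ≡ 9 (mod 10)


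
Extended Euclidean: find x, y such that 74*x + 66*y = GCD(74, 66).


Tabular extended Euclidean (each row: r = 74*s + 66*t):
r=74, s=1, t=0
r=66, s=0, t=1
q=1: r=8, s=1, t=-1   [74*(1) + 66*(-1) = 8]
q=8: r=2, s=-8, t=9   [74*(-8) + 66*(9) = 2]
q=4: r=0, s=33, t=-37   [74*(33) + 66*(-37) = 0]
GCD = 2; from the row with r=2: x=-8, y=9
Check: 74*(-8) + 66*(9) = -592 + 594 = 2

GCD = 2, x = -8, y = 9


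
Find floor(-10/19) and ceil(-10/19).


-10/19 = -0.5263
floor = -1
ceil = 0

floor = -1, ceil = 0


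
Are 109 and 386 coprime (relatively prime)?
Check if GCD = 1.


Euclidean algorithm:
386 = 3 * 109 + 59
109 = 1 * 59 + 50
59 = 1 * 50 + 9
50 = 5 * 9 + 5
9 = 1 * 5 + 4
5 = 1 * 4 + 1
4 = 4 * 1 + 0
GCD(109, 386) = 1

Yes, coprime (GCD = 1)


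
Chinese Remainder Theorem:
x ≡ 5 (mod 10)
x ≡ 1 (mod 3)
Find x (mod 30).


M = 10*3 = 30
M1 = M/10 = 3, M2 = M/3 = 10
M1^(-1) mod 10 = 7, M2^(-1) mod 3 = 1
x = 5*3*7 + 1*10*1 = 115
115 mod 30 = 25
Check: 25 mod 10 = 5 ✓, 25 mod 3 = 1 ✓

x ≡ 25 (mod 30)


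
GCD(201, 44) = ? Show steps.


201 = 4 * 44 + 25
44 = 1 * 25 + 19
25 = 1 * 19 + 6
19 = 3 * 6 + 1
6 = 6 * 1 + 0
GCD = 1


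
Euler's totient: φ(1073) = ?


1073 = 29 × 37
Prime factors: 29, 37
φ(1073) = 1073 × (1-1/29) × (1-1/37)
= 1073 × 28/29 × 36/37 = 1008

φ(1073) = 1008


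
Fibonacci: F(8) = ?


Sequence: 1, 1, 2, 3, 5, 8, 13, 21
F(8) = 21


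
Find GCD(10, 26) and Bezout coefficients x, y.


Tabular extended Euclidean (each row: r = 10*s + 26*t):
r=10, s=1, t=0
r=26, s=0, t=1
q=0: r=10, s=1, t=0   [10*(1) + 26*(0) = 10]
q=2: r=6, s=-2, t=1   [10*(-2) + 26*(1) = 6]
q=1: r=4, s=3, t=-1   [10*(3) + 26*(-1) = 4]
q=1: r=2, s=-5, t=2   [10*(-5) + 26*(2) = 2]
q=2: r=0, s=13, t=-5   [10*(13) + 26*(-5) = 0]
GCD = 2; from the row with r=2: x=-5, y=2
Check: 10*(-5) + 26*(2) = -50 + 52 = 2

GCD = 2, x = -5, y = 2


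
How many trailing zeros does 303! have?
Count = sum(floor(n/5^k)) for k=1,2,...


floor(303/5) = 60
floor(303/25) = 12
floor(303/125) = 2
Total = 74

74 trailing zeros


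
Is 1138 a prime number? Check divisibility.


1138 / 2 = 569 (exact division)
1138 is NOT prime.

No, 1138 is not prime


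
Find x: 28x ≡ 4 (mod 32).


GCD(28, 32) = 4 divides 4
Divide: 7x ≡ 1 (mod 8)
x ≡ 7 (mod 8)


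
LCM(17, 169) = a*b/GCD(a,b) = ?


GCD(17, 169) = 1
LCM = 17*169/1 = 2873/1 = 2873

LCM = 2873


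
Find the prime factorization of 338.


338 / 2 = 169
169 / 13 = 13
13 / 13 = 1
338 = 2 × 13^2


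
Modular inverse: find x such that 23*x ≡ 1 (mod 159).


Use the extended Euclidean algorithm on (159, 23); each row r = 159*s + 23*t:
r=159, s=1, t=0
r=23, s=0, t=1
q=6: r=21, s=1, t=-6   [159*(1) + 23*(-6) = 21]
q=1: r=2, s=-1, t=7   [159*(-1) + 23*(7) = 2]
q=10: r=1, s=11, t=-76   [159*(11) + 23*(-76) = 1]
q=2: r=0, s=-23, t=159   [159*(-23) + 23*(159) = 0]
GCD = 1 with t = -76, so 23*(-76) ≡ 1 (mod 159)
Inverse = -76 mod 159 = 83
Check: 23 * 83 = 1909 ≡ 1 (mod 159)

23^(-1) ≡ 83 (mod 159)


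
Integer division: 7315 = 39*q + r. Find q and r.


7315 = 39 * 187 + 22
Check: 7293 + 22 = 7315

q = 187, r = 22


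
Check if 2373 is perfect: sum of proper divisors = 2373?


Proper divisors of 2373: 1, 3, 7, 21, 113, 339, 791
Sum = 1 + 3 + 7 + 21 + 113 + 339 + 791 = 1275

No, 2373 is not perfect (1275 ≠ 2373)


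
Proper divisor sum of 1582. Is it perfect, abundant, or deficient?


Proper divisors: 1, 2, 7, 14, 113, 226, 791
Sum = 1 + 2 + 7 + 14 + 113 + 226 + 791 = 1154
1154 < 1582 → deficient

s(1582) = 1154 (deficient)


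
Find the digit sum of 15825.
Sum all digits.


1 + 5 + 8 + 2 + 5 = 21


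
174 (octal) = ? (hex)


174 (base 8) = 124 (decimal)
124 (decimal) = 7C (base 16)


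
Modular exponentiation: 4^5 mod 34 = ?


4^1 mod 34 = 4
4^2 mod 34 = 16
4^3 mod 34 = 30
4^4 mod 34 = 18
4^5 mod 34 = 4


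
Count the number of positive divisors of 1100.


1100 = 2^2 × 5^2 × 11^1
d(1100) = (2+1) × (2+1) × (1+1) = 18

18 divisors


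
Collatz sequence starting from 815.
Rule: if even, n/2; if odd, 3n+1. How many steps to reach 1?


815 → 2446 → 1223 → 3670 → 1835 → 5506 → 2753 → 8260 → 4130 → 2065 → 6196 → 3098 → 1549 → 4648 → 2324 → 1162 → 581 → 1744 → 872 → 436 → 218 → 109 → 328 → 164 → 82 → 41 → 124 → 62 → 31 → 94 → 47 → 142 → 71 → 214 → 107 → 322 → 161 → 484 → 242 → 121 → 364 → 182 → 91 → 274 → 137 → 412 → 206 → 103 → 310 → 155 → 466 → 233 → 700 → 350 → 175 → 526 → 263 → 790 → 395 → 1186 → 593 → 1780 → 890 → 445 → 1336 → 668 → 334 → 167 → 502 → 251 → 754 → 377 → 1132 → 566 → 283 → 850 → 425 → 1276 → 638 → 319 → 958 → 479 → 1438 → 719 → 2158 → 1079 → 3238 → 1619 → 4858 → 2429 → 7288 → 3644 → 1822 → 911 → 2734 → 1367 → 4102 → 2051 → 6154 → 3077 → 9232 → 4616 → 2308 → 1154 → 577 → 1732 → 866 → 433 → 1300 → 650 → 325 → 976 → 488 → 244 → 122 → 61 → 184 → 92 → 46 → 23 → 70 → 35 → 106 → 53 → 160 → 80 → 40 → 20 → 10 → 5 → 16 → 8 → 4 → 2 → 1
Total steps = 134

134 steps


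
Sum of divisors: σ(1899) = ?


Divisors of 1899: 1, 3, 9, 211, 633, 1899
Sum = 1 + 3 + 9 + 211 + 633 + 1899 = 2756

σ(1899) = 2756


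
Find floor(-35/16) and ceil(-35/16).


-35/16 = -2.1875
floor = -3
ceil = -2

floor = -3, ceil = -2


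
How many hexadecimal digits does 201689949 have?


201689949 in base 16 = C058B5D
Number of digits = 7

7 digits (base 16)


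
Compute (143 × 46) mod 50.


143 × 46 = 6578
6578 mod 50 = 28


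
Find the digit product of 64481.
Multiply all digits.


6 × 4 × 4 × 8 × 1 = 768


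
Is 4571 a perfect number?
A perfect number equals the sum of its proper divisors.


Proper divisors of 4571: 1, 7, 653
Sum = 1 + 7 + 653 = 661

No, 4571 is not perfect (661 ≠ 4571)


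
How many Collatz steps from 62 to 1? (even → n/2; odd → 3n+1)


62 → 31 → 94 → 47 → 142 → 71 → 214 → 107 → 322 → 161 → 484 → 242 → 121 → 364 → 182 → 91 → 274 → 137 → 412 → 206 → 103 → 310 → 155 → 466 → 233 → 700 → 350 → 175 → 526 → 263 → 790 → 395 → 1186 → 593 → 1780 → 890 → 445 → 1336 → 668 → 334 → 167 → 502 → 251 → 754 → 377 → 1132 → 566 → 283 → 850 → 425 → 1276 → 638 → 319 → 958 → 479 → 1438 → 719 → 2158 → 1079 → 3238 → 1619 → 4858 → 2429 → 7288 → 3644 → 1822 → 911 → 2734 → 1367 → 4102 → 2051 → 6154 → 3077 → 9232 → 4616 → 2308 → 1154 → 577 → 1732 → 866 → 433 → 1300 → 650 → 325 → 976 → 488 → 244 → 122 → 61 → 184 → 92 → 46 → 23 → 70 → 35 → 106 → 53 → 160 → 80 → 40 → 20 → 10 → 5 → 16 → 8 → 4 → 2 → 1
Total steps = 107

107 steps


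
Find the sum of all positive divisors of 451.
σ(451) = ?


Divisors of 451: 1, 11, 41, 451
Sum = 1 + 11 + 41 + 451 = 504

σ(451) = 504


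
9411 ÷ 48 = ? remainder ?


9411 = 48 * 196 + 3
Check: 9408 + 3 = 9411

q = 196, r = 3


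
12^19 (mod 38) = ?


12^1 mod 38 = 12
12^2 mod 38 = 30
12^3 mod 38 = 18
12^4 mod 38 = 26
12^5 mod 38 = 8
12^6 mod 38 = 20
12^7 mod 38 = 12
12^8 mod 38 = 30
12^9 mod 38 = 18
12^10 mod 38 = 26
12^11 mod 38 = 8
12^12 mod 38 = 20
12^13 mod 38 = 12
12^14 mod 38 = 30
12^15 mod 38 = 18
12^16 mod 38 = 26
12^17 mod 38 = 8
12^18 mod 38 = 20
12^19 mod 38 = 12


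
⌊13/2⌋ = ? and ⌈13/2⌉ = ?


13/2 = 6.5000
floor = 6
ceil = 7

floor = 6, ceil = 7


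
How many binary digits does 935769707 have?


935769707 in base 2 = 110111110001101011011001101011
Number of digits = 30

30 digits (base 2)


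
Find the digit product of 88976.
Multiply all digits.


8 × 8 × 9 × 7 × 6 = 24192


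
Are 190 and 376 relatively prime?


Euclidean algorithm:
376 = 1 * 190 + 186
190 = 1 * 186 + 4
186 = 46 * 4 + 2
4 = 2 * 2 + 0
GCD(190, 376) = 2

No, not coprime (GCD = 2)


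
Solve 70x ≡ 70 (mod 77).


GCD(70, 77) = 7 divides 70
Divide: 10x ≡ 10 (mod 11)
x ≡ 1 (mod 11)


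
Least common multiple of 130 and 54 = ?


GCD(130, 54) = 2
LCM = 130*54/2 = 7020/2 = 3510

LCM = 3510


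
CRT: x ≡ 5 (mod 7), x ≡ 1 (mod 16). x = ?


M = 7*16 = 112
M1 = M/7 = 16, M2 = M/16 = 7
M1^(-1) mod 7 = 4, M2^(-1) mod 16 = 7
x = 5*16*4 + 1*7*7 = 369
369 mod 112 = 33
Check: 33 mod 7 = 5 ✓, 33 mod 16 = 1 ✓

x ≡ 33 (mod 112)


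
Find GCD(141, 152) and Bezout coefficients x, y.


Tabular extended Euclidean (each row: r = 141*s + 152*t):
r=141, s=1, t=0
r=152, s=0, t=1
q=0: r=141, s=1, t=0   [141*(1) + 152*(0) = 141]
q=1: r=11, s=-1, t=1   [141*(-1) + 152*(1) = 11]
q=12: r=9, s=13, t=-12   [141*(13) + 152*(-12) = 9]
q=1: r=2, s=-14, t=13   [141*(-14) + 152*(13) = 2]
q=4: r=1, s=69, t=-64   [141*(69) + 152*(-64) = 1]
q=2: r=0, s=-152, t=141   [141*(-152) + 152*(141) = 0]
GCD = 1; from the row with r=1: x=69, y=-64
Check: 141*(69) + 152*(-64) = 9729 - 9728 = 1

GCD = 1, x = 69, y = -64


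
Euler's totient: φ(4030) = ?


4030 = 2 × 5 × 13 × 31
Prime factors: 2, 5, 13, 31
φ(4030) = 4030 × (1-1/2) × (1-1/5) × (1-1/13) × (1-1/31)
= 4030 × 1/2 × 4/5 × 12/13 × 30/31 = 1440

φ(4030) = 1440


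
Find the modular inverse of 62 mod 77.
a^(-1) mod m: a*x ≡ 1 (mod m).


Use the extended Euclidean algorithm on (77, 62); each row r = 77*s + 62*t:
r=77, s=1, t=0
r=62, s=0, t=1
q=1: r=15, s=1, t=-1   [77*(1) + 62*(-1) = 15]
q=4: r=2, s=-4, t=5   [77*(-4) + 62*(5) = 2]
q=7: r=1, s=29, t=-36   [77*(29) + 62*(-36) = 1]
q=2: r=0, s=-62, t=77   [77*(-62) + 62*(77) = 0]
GCD = 1 with t = -36, so 62*(-36) ≡ 1 (mod 77)
Inverse = -36 mod 77 = 41
Check: 62 * 41 = 2542 ≡ 1 (mod 77)

62^(-1) ≡ 41 (mod 77)


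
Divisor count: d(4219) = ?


4219 = 4219^1
d(4219) = (1+1) = 2

2 divisors


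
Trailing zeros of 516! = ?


floor(516/5) = 103
floor(516/25) = 20
floor(516/125) = 4
Total = 127

127 trailing zeros


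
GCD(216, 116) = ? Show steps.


216 = 1 * 116 + 100
116 = 1 * 100 + 16
100 = 6 * 16 + 4
16 = 4 * 4 + 0
GCD = 4


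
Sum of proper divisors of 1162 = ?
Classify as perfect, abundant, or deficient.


Proper divisors: 1, 2, 7, 14, 83, 166, 581
Sum = 1 + 2 + 7 + 14 + 83 + 166 + 581 = 854
854 < 1162 → deficient

s(1162) = 854 (deficient)


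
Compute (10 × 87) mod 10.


10 × 87 = 870
870 mod 10 = 0


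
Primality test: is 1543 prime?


Check divisors up to sqrt(1543) = 39.2810
No divisors found.
1543 is prime.

Yes, 1543 is prime


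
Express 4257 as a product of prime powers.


4257 / 3 = 1419
1419 / 3 = 473
473 / 11 = 43
43 / 43 = 1
4257 = 3^2 × 11 × 43


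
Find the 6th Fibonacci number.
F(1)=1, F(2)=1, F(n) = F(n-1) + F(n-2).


Sequence: 1, 1, 2, 3, 5, 8
F(6) = 8


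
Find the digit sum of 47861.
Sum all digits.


4 + 7 + 8 + 6 + 1 = 26


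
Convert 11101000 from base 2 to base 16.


11101000 (base 2) = 232 (decimal)
232 (decimal) = E8 (base 16)


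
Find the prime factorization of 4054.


4054 / 2 = 2027
2027 / 2027 = 1
4054 = 2 × 2027


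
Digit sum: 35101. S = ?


3 + 5 + 1 + 0 + 1 = 10


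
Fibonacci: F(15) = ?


Sequence: 1, 1, 2, 3, 5, 8, 13, 21, 34, 55, 89, 144, 233, 377, 610
F(15) = 610


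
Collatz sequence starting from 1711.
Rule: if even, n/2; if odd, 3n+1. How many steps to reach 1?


1711 → 5134 → 2567 → 7702 → 3851 → 11554 → 5777 → 17332 → 8666 → 4333 → 13000 → 6500 → 3250 → 1625 → 4876 → 2438 → 1219 → 3658 → 1829 → 5488 → 2744 → 1372 → 686 → 343 → 1030 → 515 → 1546 → 773 → 2320 → 1160 → 580 → 290 → 145 → 436 → 218 → 109 → 328 → 164 → 82 → 41 → 124 → 62 → 31 → 94 → 47 → 142 → 71 → 214 → 107 → 322 → 161 → 484 → 242 → 121 → 364 → 182 → 91 → 274 → 137 → 412 → 206 → 103 → 310 → 155 → 466 → 233 → 700 → 350 → 175 → 526 → 263 → 790 → 395 → 1186 → 593 → 1780 → 890 → 445 → 1336 → 668 → 334 → 167 → 502 → 251 → 754 → 377 → 1132 → 566 → 283 → 850 → 425 → 1276 → 638 → 319 → 958 → 479 → 1438 → 719 → 2158 → 1079 → 3238 → 1619 → 4858 → 2429 → 7288 → 3644 → 1822 → 911 → 2734 → 1367 → 4102 → 2051 → 6154 → 3077 → 9232 → 4616 → 2308 → 1154 → 577 → 1732 → 866 → 433 → 1300 → 650 → 325 → 976 → 488 → 244 → 122 → 61 → 184 → 92 → 46 → 23 → 70 → 35 → 106 → 53 → 160 → 80 → 40 → 20 → 10 → 5 → 16 → 8 → 4 → 2 → 1
Total steps = 148

148 steps


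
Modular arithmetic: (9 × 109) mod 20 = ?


9 × 109 = 981
981 mod 20 = 1


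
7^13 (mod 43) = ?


7^1 mod 43 = 7
7^2 mod 43 = 6
7^3 mod 43 = 42
7^4 mod 43 = 36
7^5 mod 43 = 37
7^6 mod 43 = 1
7^7 mod 43 = 7
7^8 mod 43 = 6
7^9 mod 43 = 42
7^10 mod 43 = 36
7^11 mod 43 = 37
7^12 mod 43 = 1
7^13 mod 43 = 7


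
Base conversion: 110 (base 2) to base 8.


110 (base 2) = 6 (decimal)
6 (decimal) = 6 (base 8)


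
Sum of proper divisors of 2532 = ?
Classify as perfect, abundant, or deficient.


Proper divisors: 1, 2, 3, 4, 6, 12, 211, 422, 633, 844, 1266
Sum = 1 + 2 + 3 + 4 + 6 + 12 + 211 + 422 + 633 + 844 + 1266 = 3404
3404 > 2532 → abundant

s(2532) = 3404 (abundant)


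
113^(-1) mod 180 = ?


Use the extended Euclidean algorithm on (180, 113); each row r = 180*s + 113*t:
r=180, s=1, t=0
r=113, s=0, t=1
q=1: r=67, s=1, t=-1   [180*(1) + 113*(-1) = 67]
q=1: r=46, s=-1, t=2   [180*(-1) + 113*(2) = 46]
q=1: r=21, s=2, t=-3   [180*(2) + 113*(-3) = 21]
q=2: r=4, s=-5, t=8   [180*(-5) + 113*(8) = 4]
q=5: r=1, s=27, t=-43   [180*(27) + 113*(-43) = 1]
q=4: r=0, s=-113, t=180   [180*(-113) + 113*(180) = 0]
GCD = 1 with t = -43, so 113*(-43) ≡ 1 (mod 180)
Inverse = -43 mod 180 = 137
Check: 113 * 137 = 15481 ≡ 1 (mod 180)

113^(-1) ≡ 137 (mod 180)


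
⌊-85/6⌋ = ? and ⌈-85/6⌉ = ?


-85/6 = -14.1667
floor = -15
ceil = -14

floor = -15, ceil = -14


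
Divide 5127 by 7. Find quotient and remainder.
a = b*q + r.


5127 = 7 * 732 + 3
Check: 5124 + 3 = 5127

q = 732, r = 3


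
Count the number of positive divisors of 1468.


1468 = 2^2 × 367^1
d(1468) = (2+1) × (1+1) = 6

6 divisors


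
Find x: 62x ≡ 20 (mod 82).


GCD(62, 82) = 2 divides 20
Divide: 31x ≡ 10 (mod 41)
x ≡ 40 (mod 41)


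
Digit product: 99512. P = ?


9 × 9 × 5 × 1 × 2 = 810


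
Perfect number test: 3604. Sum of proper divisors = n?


Proper divisors of 3604: 1, 2, 4, 17, 34, 53, 68, 106, 212, 901, 1802
Sum = 1 + 2 + 4 + 17 + 34 + 53 + 68 + 106 + 212 + 901 + 1802 = 3200

No, 3604 is not perfect (3200 ≠ 3604)


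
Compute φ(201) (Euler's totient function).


201 = 3 × 67
Prime factors: 3, 67
φ(201) = 201 × (1-1/3) × (1-1/67)
= 201 × 2/3 × 66/67 = 132

φ(201) = 132


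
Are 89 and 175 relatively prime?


Euclidean algorithm:
175 = 1 * 89 + 86
89 = 1 * 86 + 3
86 = 28 * 3 + 2
3 = 1 * 2 + 1
2 = 2 * 1 + 0
GCD(89, 175) = 1

Yes, coprime (GCD = 1)


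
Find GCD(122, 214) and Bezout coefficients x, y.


Tabular extended Euclidean (each row: r = 122*s + 214*t):
r=122, s=1, t=0
r=214, s=0, t=1
q=0: r=122, s=1, t=0   [122*(1) + 214*(0) = 122]
q=1: r=92, s=-1, t=1   [122*(-1) + 214*(1) = 92]
q=1: r=30, s=2, t=-1   [122*(2) + 214*(-1) = 30]
q=3: r=2, s=-7, t=4   [122*(-7) + 214*(4) = 2]
q=15: r=0, s=107, t=-61   [122*(107) + 214*(-61) = 0]
GCD = 2; from the row with r=2: x=-7, y=4
Check: 122*(-7) + 214*(4) = -854 + 856 = 2

GCD = 2, x = -7, y = 4


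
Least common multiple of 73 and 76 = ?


GCD(73, 76) = 1
LCM = 73*76/1 = 5548/1 = 5548

LCM = 5548


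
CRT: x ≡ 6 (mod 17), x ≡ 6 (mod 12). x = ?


M = 17*12 = 204
M1 = M/17 = 12, M2 = M/12 = 17
M1^(-1) mod 17 = 10, M2^(-1) mod 12 = 5
x = 6*12*10 + 6*17*5 = 1230
1230 mod 204 = 6
Check: 6 mod 17 = 6 ✓, 6 mod 12 = 6 ✓

x ≡ 6 (mod 204)


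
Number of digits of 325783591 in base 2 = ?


325783591 in base 2 = 10011011010110001000000100111
Number of digits = 29

29 digits (base 2)


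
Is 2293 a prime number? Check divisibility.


Check divisors up to sqrt(2293) = 47.8853
No divisors found.
2293 is prime.

Yes, 2293 is prime


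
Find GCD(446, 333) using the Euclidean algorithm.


446 = 1 * 333 + 113
333 = 2 * 113 + 107
113 = 1 * 107 + 6
107 = 17 * 6 + 5
6 = 1 * 5 + 1
5 = 5 * 1 + 0
GCD = 1


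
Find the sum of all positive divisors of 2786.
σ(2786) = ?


Divisors of 2786: 1, 2, 7, 14, 199, 398, 1393, 2786
Sum = 1 + 2 + 7 + 14 + 199 + 398 + 1393 + 2786 = 4800

σ(2786) = 4800


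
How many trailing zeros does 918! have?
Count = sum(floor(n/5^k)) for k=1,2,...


floor(918/5) = 183
floor(918/25) = 36
floor(918/125) = 7
floor(918/625) = 1
Total = 227

227 trailing zeros


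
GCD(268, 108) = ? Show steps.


268 = 2 * 108 + 52
108 = 2 * 52 + 4
52 = 13 * 4 + 0
GCD = 4


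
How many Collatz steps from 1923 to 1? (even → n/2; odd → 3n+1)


1923 → 5770 → 2885 → 8656 → 4328 → 2164 → 1082 → 541 → 1624 → 812 → 406 → 203 → 610 → 305 → 916 → 458 → 229 → 688 → 344 → 172 → 86 → 43 → 130 → 65 → 196 → 98 → 49 → 148 → 74 → 37 → 112 → 56 → 28 → 14 → 7 → 22 → 11 → 34 → 17 → 52 → 26 → 13 → 40 → 20 → 10 → 5 → 16 → 8 → 4 → 2 → 1
Total steps = 50

50 steps


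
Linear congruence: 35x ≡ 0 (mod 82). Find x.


GCD(35, 82) = 1, unique solution
a^(-1) mod 82 = 75
x = 75 * 0 mod 82 = 0

x ≡ 0 (mod 82)


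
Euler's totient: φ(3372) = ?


3372 = 2^2 × 3 × 281
Prime factors: 2, 3, 281
φ(3372) = 3372 × (1-1/2) × (1-1/3) × (1-1/281)
= 3372 × 1/2 × 2/3 × 280/281 = 1120

φ(3372) = 1120


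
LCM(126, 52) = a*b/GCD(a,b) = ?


GCD(126, 52) = 2
LCM = 126*52/2 = 6552/2 = 3276

LCM = 3276


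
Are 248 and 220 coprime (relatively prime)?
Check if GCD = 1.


Euclidean algorithm:
248 = 1 * 220 + 28
220 = 7 * 28 + 24
28 = 1 * 24 + 4
24 = 6 * 4 + 0
GCD(248, 220) = 4

No, not coprime (GCD = 4)


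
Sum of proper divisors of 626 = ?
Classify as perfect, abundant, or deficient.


Proper divisors: 1, 2, 313
Sum = 1 + 2 + 313 = 316
316 < 626 → deficient

s(626) = 316 (deficient)


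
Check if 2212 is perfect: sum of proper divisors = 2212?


Proper divisors of 2212: 1, 2, 4, 7, 14, 28, 79, 158, 316, 553, 1106
Sum = 1 + 2 + 4 + 7 + 14 + 28 + 79 + 158 + 316 + 553 + 1106 = 2268

No, 2212 is not perfect (2268 ≠ 2212)


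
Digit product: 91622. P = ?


9 × 1 × 6 × 2 × 2 = 216


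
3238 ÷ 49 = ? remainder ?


3238 = 49 * 66 + 4
Check: 3234 + 4 = 3238

q = 66, r = 4


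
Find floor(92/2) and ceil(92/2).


92/2 = 46.0000
floor = 46
ceil = 46

floor = 46, ceil = 46


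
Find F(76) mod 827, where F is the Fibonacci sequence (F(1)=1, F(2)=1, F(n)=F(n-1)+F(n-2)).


F(k) mod 827 for k=1..76:
1, 1, 2, 3, 5, 8, 13, 21, 34, 55, 89, 144, 233, 377, 610, 160, 770, 103, 46, 149, 195, 344, 539, 56, 595, 651, 419, 243, 662, 78, 740, 818, 731, 722, 626, 521, 320, 14, 334, 348, 682, 203, 58, 261, 319, 580, 72, 652, 724, 549, 446, 168, 614, 782, 569, 524, 266, 790, 229, 192, 421, 613, 207, 820, 200, 193, 393, 586, 152, 738, 63, 801, 37, 11, 48, 59
F(76) mod 827 = 59


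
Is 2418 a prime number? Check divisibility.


2418 / 2 = 1209 (exact division)
2418 is NOT prime.

No, 2418 is not prime


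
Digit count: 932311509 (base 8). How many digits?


932311509 in base 8 = 6744370725
Number of digits = 10

10 digits (base 8)


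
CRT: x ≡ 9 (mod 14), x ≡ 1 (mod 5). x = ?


M = 14*5 = 70
M1 = M/14 = 5, M2 = M/5 = 14
M1^(-1) mod 14 = 3, M2^(-1) mod 5 = 4
x = 9*5*3 + 1*14*4 = 191
191 mod 70 = 51
Check: 51 mod 14 = 9 ✓, 51 mod 5 = 1 ✓

x ≡ 51 (mod 70)


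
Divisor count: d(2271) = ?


2271 = 3^1 × 757^1
d(2271) = (1+1) × (1+1) = 4

4 divisors


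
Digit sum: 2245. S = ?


2 + 2 + 4 + 5 = 13


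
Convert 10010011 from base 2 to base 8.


10010011 (base 2) = 147 (decimal)
147 (decimal) = 223 (base 8)


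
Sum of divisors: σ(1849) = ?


Divisors of 1849: 1, 43, 1849
Sum = 1 + 43 + 1849 = 1893

σ(1849) = 1893


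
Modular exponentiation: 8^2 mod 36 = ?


8^1 mod 36 = 8
8^2 mod 36 = 28


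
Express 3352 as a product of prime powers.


3352 / 2 = 1676
1676 / 2 = 838
838 / 2 = 419
419 / 419 = 1
3352 = 2^3 × 419


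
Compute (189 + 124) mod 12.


189 + 124 = 313
313 mod 12 = 1


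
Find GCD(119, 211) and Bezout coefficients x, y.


Tabular extended Euclidean (each row: r = 119*s + 211*t):
r=119, s=1, t=0
r=211, s=0, t=1
q=0: r=119, s=1, t=0   [119*(1) + 211*(0) = 119]
q=1: r=92, s=-1, t=1   [119*(-1) + 211*(1) = 92]
q=1: r=27, s=2, t=-1   [119*(2) + 211*(-1) = 27]
q=3: r=11, s=-7, t=4   [119*(-7) + 211*(4) = 11]
q=2: r=5, s=16, t=-9   [119*(16) + 211*(-9) = 5]
q=2: r=1, s=-39, t=22   [119*(-39) + 211*(22) = 1]
q=5: r=0, s=211, t=-119   [119*(211) + 211*(-119) = 0]
GCD = 1; from the row with r=1: x=-39, y=22
Check: 119*(-39) + 211*(22) = -4641 + 4642 = 1

GCD = 1, x = -39, y = 22


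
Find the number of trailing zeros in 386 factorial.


floor(386/5) = 77
floor(386/25) = 15
floor(386/125) = 3
Total = 95

95 trailing zeros


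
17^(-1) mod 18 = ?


Use the extended Euclidean algorithm on (18, 17); each row r = 18*s + 17*t:
r=18, s=1, t=0
r=17, s=0, t=1
q=1: r=1, s=1, t=-1   [18*(1) + 17*(-1) = 1]
q=17: r=0, s=-17, t=18   [18*(-17) + 17*(18) = 0]
GCD = 1 with t = -1, so 17*(-1) ≡ 1 (mod 18)
Inverse = -1 mod 18 = 17
Check: 17 * 17 = 289 ≡ 1 (mod 18)

17^(-1) ≡ 17 (mod 18)


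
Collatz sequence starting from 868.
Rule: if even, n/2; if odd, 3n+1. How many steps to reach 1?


868 → 434 → 217 → 652 → 326 → 163 → 490 → 245 → 736 → 368 → 184 → 92 → 46 → 23 → 70 → 35 → 106 → 53 → 160 → 80 → 40 → 20 → 10 → 5 → 16 → 8 → 4 → 2 → 1
Total steps = 28

28 steps


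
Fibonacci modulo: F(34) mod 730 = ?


F(k) mod 730 for k=1..34:
1, 1, 2, 3, 5, 8, 13, 21, 34, 55, 89, 144, 233, 377, 610, 257, 137, 394, 531, 195, 726, 191, 187, 378, 565, 213, 48, 261, 309, 570, 149, 719, 138, 127
F(34) mod 730 = 127


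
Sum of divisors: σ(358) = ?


Divisors of 358: 1, 2, 179, 358
Sum = 1 + 2 + 179 + 358 = 540

σ(358) = 540


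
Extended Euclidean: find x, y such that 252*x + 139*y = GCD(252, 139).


Tabular extended Euclidean (each row: r = 252*s + 139*t):
r=252, s=1, t=0
r=139, s=0, t=1
q=1: r=113, s=1, t=-1   [252*(1) + 139*(-1) = 113]
q=1: r=26, s=-1, t=2   [252*(-1) + 139*(2) = 26]
q=4: r=9, s=5, t=-9   [252*(5) + 139*(-9) = 9]
q=2: r=8, s=-11, t=20   [252*(-11) + 139*(20) = 8]
q=1: r=1, s=16, t=-29   [252*(16) + 139*(-29) = 1]
q=8: r=0, s=-139, t=252   [252*(-139) + 139*(252) = 0]
GCD = 1; from the row with r=1: x=16, y=-29
Check: 252*(16) + 139*(-29) = 4032 - 4031 = 1

GCD = 1, x = 16, y = -29


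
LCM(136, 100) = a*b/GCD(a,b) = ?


GCD(136, 100) = 4
LCM = 136*100/4 = 13600/4 = 3400

LCM = 3400


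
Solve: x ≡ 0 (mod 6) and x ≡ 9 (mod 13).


M = 6*13 = 78
M1 = M/6 = 13, M2 = M/13 = 6
M1^(-1) mod 6 = 1, M2^(-1) mod 13 = 11
x = 0*13*1 + 9*6*11 = 594
594 mod 78 = 48
Check: 48 mod 6 = 0 ✓, 48 mod 13 = 9 ✓

x ≡ 48 (mod 78)


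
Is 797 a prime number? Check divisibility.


Check divisors up to sqrt(797) = 28.2312
No divisors found.
797 is prime.

Yes, 797 is prime


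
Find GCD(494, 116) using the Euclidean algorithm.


494 = 4 * 116 + 30
116 = 3 * 30 + 26
30 = 1 * 26 + 4
26 = 6 * 4 + 2
4 = 2 * 2 + 0
GCD = 2


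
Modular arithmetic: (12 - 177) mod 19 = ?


12 - 177 = -165
-165 mod 19 = 6


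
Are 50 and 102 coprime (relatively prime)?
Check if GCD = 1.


Euclidean algorithm:
102 = 2 * 50 + 2
50 = 25 * 2 + 0
GCD(50, 102) = 2

No, not coprime (GCD = 2)


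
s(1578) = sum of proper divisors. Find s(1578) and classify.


Proper divisors: 1, 2, 3, 6, 263, 526, 789
Sum = 1 + 2 + 3 + 6 + 263 + 526 + 789 = 1590
1590 > 1578 → abundant

s(1578) = 1590 (abundant)


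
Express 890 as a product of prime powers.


890 / 2 = 445
445 / 5 = 89
89 / 89 = 1
890 = 2 × 5 × 89


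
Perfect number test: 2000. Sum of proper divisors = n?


Proper divisors of 2000: 1, 2, 4, 5, 8, 10, 16, 20, 25, 40, 50, 80, 100, 125, 200, 250, 400, 500, 1000
Sum = 1 + 2 + 4 + 5 + 8 + 10 + 16 + 20 + 25 + 40 + 50 + 80 + 100 + 125 + 200 + 250 + 400 + 500 + 1000 = 2836

No, 2000 is not perfect (2836 ≠ 2000)


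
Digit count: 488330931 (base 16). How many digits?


488330931 in base 16 = 1D1B56B3
Number of digits = 8

8 digits (base 16)


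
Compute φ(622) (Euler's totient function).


622 = 2 × 311
Prime factors: 2, 311
φ(622) = 622 × (1-1/2) × (1-1/311)
= 622 × 1/2 × 310/311 = 310

φ(622) = 310


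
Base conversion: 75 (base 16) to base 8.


75 (base 16) = 117 (decimal)
117 (decimal) = 165 (base 8)


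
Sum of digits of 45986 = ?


4 + 5 + 9 + 8 + 6 = 32


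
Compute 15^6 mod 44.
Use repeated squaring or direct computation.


15^1 mod 44 = 15
15^2 mod 44 = 5
15^3 mod 44 = 31
15^4 mod 44 = 25
15^5 mod 44 = 23
15^6 mod 44 = 37


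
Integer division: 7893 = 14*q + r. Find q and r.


7893 = 14 * 563 + 11
Check: 7882 + 11 = 7893

q = 563, r = 11


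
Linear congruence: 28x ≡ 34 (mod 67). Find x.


GCD(28, 67) = 1, unique solution
a^(-1) mod 67 = 12
x = 12 * 34 mod 67 = 6

x ≡ 6 (mod 67)


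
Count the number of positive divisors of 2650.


2650 = 2^1 × 5^2 × 53^1
d(2650) = (1+1) × (2+1) × (1+1) = 12

12 divisors


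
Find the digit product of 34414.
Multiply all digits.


3 × 4 × 4 × 1 × 4 = 192


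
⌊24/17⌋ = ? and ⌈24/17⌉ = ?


24/17 = 1.4118
floor = 1
ceil = 2

floor = 1, ceil = 2


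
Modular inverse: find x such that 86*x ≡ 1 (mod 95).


Use the extended Euclidean algorithm on (95, 86); each row r = 95*s + 86*t:
r=95, s=1, t=0
r=86, s=0, t=1
q=1: r=9, s=1, t=-1   [95*(1) + 86*(-1) = 9]
q=9: r=5, s=-9, t=10   [95*(-9) + 86*(10) = 5]
q=1: r=4, s=10, t=-11   [95*(10) + 86*(-11) = 4]
q=1: r=1, s=-19, t=21   [95*(-19) + 86*(21) = 1]
q=4: r=0, s=86, t=-95   [95*(86) + 86*(-95) = 0]
GCD = 1 with t = 21, so 86*(21) ≡ 1 (mod 95)
Inverse = 21 mod 95 = 21
Check: 86 * 21 = 1806 ≡ 1 (mod 95)

86^(-1) ≡ 21 (mod 95)


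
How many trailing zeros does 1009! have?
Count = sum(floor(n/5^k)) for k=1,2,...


floor(1009/5) = 201
floor(1009/25) = 40
floor(1009/125) = 8
floor(1009/625) = 1
Total = 250

250 trailing zeros


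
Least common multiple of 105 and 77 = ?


GCD(105, 77) = 7
LCM = 105*77/7 = 8085/7 = 1155

LCM = 1155


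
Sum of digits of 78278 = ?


7 + 8 + 2 + 7 + 8 = 32


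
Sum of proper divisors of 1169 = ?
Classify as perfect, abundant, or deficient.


Proper divisors: 1, 7, 167
Sum = 1 + 7 + 167 = 175
175 < 1169 → deficient

s(1169) = 175 (deficient)


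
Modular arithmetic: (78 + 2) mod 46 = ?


78 + 2 = 80
80 mod 46 = 34


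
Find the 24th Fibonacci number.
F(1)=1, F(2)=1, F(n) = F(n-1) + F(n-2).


Sequence: 1, 1, 2, 3, 5, 8, 13, 21, 34, 55, 89, 144, 233, 377, 610, 987, 1597, 2584, 4181, 6765, 10946, 17711, 28657, 46368
F(24) = 46368


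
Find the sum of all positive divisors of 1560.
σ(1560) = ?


Divisors of 1560: 1, 2, 3, 4, 5, 6, 8, 10, 12, 13, 15, 20, 24, 26, 30, 39, 40, 52, 60, 65, 78, 104, 120, 130, 156, 195, 260, 312, 390, 520, 780, 1560
Sum = 1 + 2 + 3 + 4 + 5 + 6 + 8 + 10 + 12 + 13 + 15 + 20 + 24 + 26 + 30 + 39 + 40 + 52 + 60 + 65 + 78 + 104 + 120 + 130 + 156 + 195 + 260 + 312 + 390 + 520 + 780 + 1560 = 5040

σ(1560) = 5040


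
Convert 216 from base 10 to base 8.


216 (base 10) = 216 (decimal)
216 (decimal) = 330 (base 8)


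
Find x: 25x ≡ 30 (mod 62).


GCD(25, 62) = 1, unique solution
a^(-1) mod 62 = 5
x = 5 * 30 mod 62 = 26

x ≡ 26 (mod 62)
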